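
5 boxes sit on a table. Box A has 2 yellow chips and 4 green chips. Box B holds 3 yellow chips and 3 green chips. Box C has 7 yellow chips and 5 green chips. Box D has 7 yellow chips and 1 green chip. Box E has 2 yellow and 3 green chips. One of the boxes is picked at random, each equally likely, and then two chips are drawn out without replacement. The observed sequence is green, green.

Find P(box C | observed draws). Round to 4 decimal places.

Compute the likelihood of the observed sequence for each case: P(data | box A) = (4/6)(3/5) = 0.4; P(data | box B) = (3/6)(2/5) = 0.2; P(data | box C) = (5/12)(4/11) = 0.15152; P(data | box D) = (1/8)(0/7) = 0; P(data | box E) = (3/5)(2/4) = 0.3.
The prior-weighted likelihoods are 1/5 · 0.4 = 0.08, 1/5 · 0.2 = 0.04, 1/5 · 0.15152 = 0.030303, 1/5 · 0 = 0, 1/5 · 0.3 = 0.06; with total 0.2103.
By Bayes' rule, P(box C | data) = (0.030303) / (0.2103) = 0.14409.

0.1441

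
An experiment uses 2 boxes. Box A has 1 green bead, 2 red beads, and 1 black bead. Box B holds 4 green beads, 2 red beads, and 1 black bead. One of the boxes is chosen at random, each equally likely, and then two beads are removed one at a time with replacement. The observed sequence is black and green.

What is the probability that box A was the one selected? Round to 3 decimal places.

0.434

The likelihood of the observed sequence under each hypothesis: P(data | box A) = (1/4)(1/4) = 0.0625; P(data | box B) = (1/7)(4/7) = 0.081633.
Weighting by the prior gives 1/2 · 0.0625 = 0.03125, 1/2 · 0.081633 = 0.040816; with total 0.072066.
By Bayes' rule, P(box A | data) = (0.03125) / (0.072066) = 0.43363.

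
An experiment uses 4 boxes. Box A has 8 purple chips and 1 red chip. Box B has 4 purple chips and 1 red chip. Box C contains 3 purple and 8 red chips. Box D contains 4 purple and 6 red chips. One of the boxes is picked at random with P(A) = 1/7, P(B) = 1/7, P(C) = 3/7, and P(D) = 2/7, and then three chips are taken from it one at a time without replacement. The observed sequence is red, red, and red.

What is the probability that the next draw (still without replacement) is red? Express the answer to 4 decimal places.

Under each hypothesis, the probability of the observed sequence is: P(data | box A) = (1/9)(0/8) = 0; P(data | box B) = (1/5)(0/4) = 0; P(data | box C) = (8/11)(7/10)(6/9) = 0.33939; P(data | box D) = (6/10)(5/9)(4/8) = 0.16667.
Weighting by the prior gives 1/7 · 0 = 0, 1/7 · 0 = 0, 3/7 · 0.33939 = 0.14545, 2/7 · 0.16667 = 0.047619; summing to 0.19307.
Normalising, the posterior is P(box A | data) = 0, P(box B | data) = 0, P(box C | data) = 0.75336, P(box D | data) = 0.24664.
Averaging over the posterior, P(red next | data) = (5/8)(0.75336) + (3/7)(0.24664) = 0.57655.

0.5766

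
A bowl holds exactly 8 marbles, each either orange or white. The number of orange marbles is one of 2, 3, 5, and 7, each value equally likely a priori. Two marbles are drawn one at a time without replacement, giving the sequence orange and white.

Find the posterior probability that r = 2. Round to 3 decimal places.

Under each hypothesis, the probability of the observed sequence is: P(data | r = 2) = (2/8)(6/7) = 3/14; P(data | r = 3) = (3/8)(5/7) = 15/56; P(data | r = 5) = (5/8)(3/7) = 15/56; P(data | r = 7) = (7/8)(1/7) = 1/8.
Multiplying each by its prior: 1/4 · 3/14 = 3/56, 1/4 · 15/56 = 15/224, 1/4 · 15/56 = 15/224, 1/4 · 1/8 = 1/32; these sum to 7/32.
So P(r = 2 | data) = (3/56) / (7/32) = 12/49.

0.245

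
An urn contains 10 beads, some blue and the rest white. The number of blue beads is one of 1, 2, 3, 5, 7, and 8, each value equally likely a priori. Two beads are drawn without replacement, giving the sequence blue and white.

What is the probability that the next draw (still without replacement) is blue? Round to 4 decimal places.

Compute the likelihood of the observed sequence for each case: P(data | r = 1) = (1/10)(9/9) = 1/10; P(data | r = 2) = (2/10)(8/9) = 8/45; P(data | r = 3) = (3/10)(7/9) = 7/30; P(data | r = 5) = (5/10)(5/9) = 5/18; P(data | r = 7) = (7/10)(3/9) = 7/30; P(data | r = 8) = (8/10)(2/9) = 8/45.
Weighting by the prior gives 1/6 · 1/10 = 1/60, 1/6 · 8/45 = 4/135, 1/6 · 7/30 = 7/180, 1/6 · 5/18 = 5/108, 1/6 · 7/30 = 7/180, 1/6 · 8/45 = 4/135; summing to 1/5.
The posterior is then P(r = 1 | data) = 1/12, P(r = 2 | data) = 4/27, P(r = 3 | data) = 7/36, P(r = 5 | data) = 25/108, P(r = 7 | data) = 7/36, P(r = 8 | data) = 4/27.
The predictive probability is P(blue next | data) = (0)(1/12) + (1/8)(4/27) + (1/4)(7/36) + (1/2)(25/108) + (3/4)(7/36) + (7/8)(4/27) = 11/24.

0.4583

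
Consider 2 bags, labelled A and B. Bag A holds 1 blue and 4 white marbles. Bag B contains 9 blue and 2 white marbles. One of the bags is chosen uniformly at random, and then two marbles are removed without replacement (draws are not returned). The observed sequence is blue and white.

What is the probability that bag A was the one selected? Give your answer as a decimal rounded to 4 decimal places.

Compute the likelihood of the observed sequence for each case: P(data | bag A) = (1/5)(4/4) = 1/5; P(data | bag B) = (9/11)(2/10) = 9/55.
Weighting by the prior gives 1/2 · 1/5 = 1/10, 1/2 · 9/55 = 9/110; summing to 2/11.
Hence P(bag A | data) = (1/10) / (2/11) = 11/20.

0.5500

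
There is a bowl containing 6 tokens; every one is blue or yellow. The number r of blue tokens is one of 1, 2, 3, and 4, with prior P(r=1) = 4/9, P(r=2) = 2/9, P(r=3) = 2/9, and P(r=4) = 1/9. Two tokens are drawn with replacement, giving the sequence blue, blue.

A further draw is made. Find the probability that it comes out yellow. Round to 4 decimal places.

0.5000

Under each hypothesis, the probability of the observed sequence is: P(data | r = 1) = (1/6)(1/6) = 1/36; P(data | r = 2) = (2/6)(2/6) = 1/9; P(data | r = 3) = (3/6)(3/6) = 1/4; P(data | r = 4) = (4/6)(4/6) = 4/9.
Multiplying each by its prior: 4/9 · 1/36 = 1/81, 2/9 · 1/9 = 2/81, 2/9 · 1/4 = 1/18, 1/9 · 4/9 = 4/81; with total 23/162.
Normalising, the posterior is P(r = 1 | data) = 2/23, P(r = 2 | data) = 4/23, P(r = 3 | data) = 9/23, P(r = 4 | data) = 8/23.
The predictive probability is P(yellow next | data) = (5/6)(2/23) + (2/3)(4/23) + (1/2)(9/23) + (1/3)(8/23) = 1/2.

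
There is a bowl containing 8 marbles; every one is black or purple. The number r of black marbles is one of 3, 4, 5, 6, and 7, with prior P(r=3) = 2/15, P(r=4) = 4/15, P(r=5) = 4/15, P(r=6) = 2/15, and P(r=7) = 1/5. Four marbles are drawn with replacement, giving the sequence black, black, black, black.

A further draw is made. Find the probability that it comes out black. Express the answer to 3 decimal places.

0.770

The likelihood of the observed sequence under each hypothesis: P(data | r = 3) = (3/8)(3/8)(3/8)(3/8) = 0.019775; P(data | r = 4) = (4/8)(4/8)(4/8)(4/8) = 0.0625; P(data | r = 5) = (5/8)(5/8)(5/8)(5/8) = 0.15259; P(data | r = 6) = (6/8)(6/8)(6/8)(6/8) = 0.31641; P(data | r = 7) = (7/8)(7/8)(7/8)(7/8) = 0.58618.
Weighting by the prior gives 2/15 · 0.019775 = 0.0026367, 4/15 · 0.0625 = 0.016667, 4/15 · 0.15259 = 0.04069, 2/15 · 0.31641 = 0.042188, 1/5 · 0.58618 = 0.11724; summing to 0.21942.
Dividing through by the total gives posterior P(r = 3 | data) = 0.012017, P(r = 4 | data) = 0.075959, P(r = 5 | data) = 0.18545, P(r = 6 | data) = 0.19227, P(r = 7 | data) = 0.53431.
The predictive probability is P(black next | data) = (3/8)(0.012017) + (1/2)(0.075959) + (5/8)(0.18545) + (3/4)(0.19227) + (7/8)(0.53431) = 0.77011.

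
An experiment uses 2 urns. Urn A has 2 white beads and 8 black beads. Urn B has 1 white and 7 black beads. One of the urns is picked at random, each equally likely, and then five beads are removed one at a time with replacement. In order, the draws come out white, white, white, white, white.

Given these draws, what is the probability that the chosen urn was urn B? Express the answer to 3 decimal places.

0.087

Under each hypothesis, the probability of the observed sequence is: P(data | urn A) = (2/10)(2/10)(2/10)(2/10)(2/10) = 0.00032; P(data | urn B) = (1/8)(1/8)(1/8)(1/8)(1/8) = 3.0518e-05.
Multiplying each by its prior: 1/2 · 0.00032 = 0.00016, 1/2 · 3.0518e-05 = 1.5259e-05; with total 0.00017526.
So P(urn B | data) = (1.5259e-05) / (0.00017526) = 0.087064.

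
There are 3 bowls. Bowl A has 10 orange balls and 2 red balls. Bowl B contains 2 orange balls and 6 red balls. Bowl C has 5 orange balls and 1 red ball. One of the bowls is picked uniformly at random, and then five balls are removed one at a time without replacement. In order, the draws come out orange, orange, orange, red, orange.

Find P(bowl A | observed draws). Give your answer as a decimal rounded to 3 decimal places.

0.389

Compute the likelihood of the observed sequence for each case: P(data | bowl A) = (10/12)(9/11)(8/10)(2/9)(7/8) = 7/66; P(data | bowl B) = (2/8)(1/7)(0/6) = 0; P(data | bowl C) = (5/6)(4/5)(3/4)(1/3)(2/2) = 1/6.
The prior-weighted likelihoods are 1/3 · 7/66 = 7/198, 1/3 · 0 = 0, 1/3 · 1/6 = 1/18; these sum to 1/11.
Hence P(bowl A | data) = (7/198) / (1/11) = 7/18.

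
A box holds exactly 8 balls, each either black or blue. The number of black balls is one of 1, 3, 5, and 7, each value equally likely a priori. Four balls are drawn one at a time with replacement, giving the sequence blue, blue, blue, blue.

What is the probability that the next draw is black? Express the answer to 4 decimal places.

0.1885

For each hypothesis, P(data | H) works out to: P(data | r = 1) = (7/8)(7/8)(7/8)(7/8) = 0.58618; P(data | r = 3) = (5/8)(5/8)(5/8)(5/8) = 0.15259; P(data | r = 5) = (3/8)(3/8)(3/8)(3/8) = 0.019775; P(data | r = 7) = (1/8)(1/8)(1/8)(1/8) = 0.00024414.
The prior-weighted likelihoods are 1/4 · 0.58618 = 0.14655, 1/4 · 0.15259 = 0.038147, 1/4 · 0.019775 = 0.0049438, 1/4 · 0.00024414 = 6.1035e-05; summing to 0.1897.
Dividing through by the total gives posterior P(r = 1 | data) = 0.77252, P(r = 3 | data) = 0.20109, P(r = 5 | data) = 0.026062, P(r = 7 | data) = 0.00032175.
Averaging over the posterior, P(black next | data) = (1/8)(0.77252) + (3/8)(0.20109) + (5/8)(0.026062) + (7/8)(0.00032175) = 0.18855.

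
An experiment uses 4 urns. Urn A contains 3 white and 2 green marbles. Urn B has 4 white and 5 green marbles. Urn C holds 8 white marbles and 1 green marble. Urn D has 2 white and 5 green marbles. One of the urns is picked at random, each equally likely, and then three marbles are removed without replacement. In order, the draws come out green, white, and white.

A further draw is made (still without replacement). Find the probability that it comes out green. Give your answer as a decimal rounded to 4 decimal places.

0.4751

The likelihood of the observed sequence under each hypothesis: P(data | urn A) = (2/5)(3/4)(2/3) = 1/5; P(data | urn B) = (5/9)(4/8)(3/7) = 5/42; P(data | urn C) = (1/9)(8/8)(7/7) = 1/9; P(data | urn D) = (5/7)(2/6)(1/5) = 1/21.
Multiplying each by its prior: 1/4 · 1/5 = 1/20, 1/4 · 5/42 = 5/168, 1/4 · 1/9 = 1/36, 1/4 · 1/21 = 1/84; summing to 43/360.
The posterior is then P(urn A | data) = 18/43, P(urn B | data) = 75/301, P(urn C | data) = 10/43, P(urn D | data) = 30/301.
The predictive probability is P(green next | data) = (1/2)(18/43) + (2/3)(75/301) + (0)(10/43) + (1)(30/301) = 143/301.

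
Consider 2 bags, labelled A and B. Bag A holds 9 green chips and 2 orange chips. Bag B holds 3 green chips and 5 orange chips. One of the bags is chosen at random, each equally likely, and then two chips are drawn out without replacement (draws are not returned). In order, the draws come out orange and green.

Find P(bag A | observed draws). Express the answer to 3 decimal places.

0.379

Compute the likelihood of the observed sequence for each case: P(data | bag A) = (2/11)(9/10) = 0.16364; P(data | bag B) = (5/8)(3/7) = 0.26786.
Weighting by the prior gives 1/2 · 0.16364 = 0.081818, 1/2 · 0.26786 = 0.13393; summing to 0.21575.
Therefore the posterior P(bag A | data) = (0.081818) / (0.21575) = 0.37923.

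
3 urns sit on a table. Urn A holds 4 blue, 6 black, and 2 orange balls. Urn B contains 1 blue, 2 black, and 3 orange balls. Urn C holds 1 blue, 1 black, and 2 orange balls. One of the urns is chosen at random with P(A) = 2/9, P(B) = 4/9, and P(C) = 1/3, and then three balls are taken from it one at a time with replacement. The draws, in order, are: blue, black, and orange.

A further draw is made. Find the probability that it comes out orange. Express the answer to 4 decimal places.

Under each hypothesis, the probability of the observed sequence is: P(data | urn A) = (4/12)(6/12)(2/12) = 1/36; P(data | urn B) = (1/6)(2/6)(3/6) = 1/36; P(data | urn C) = (1/4)(1/4)(2/4) = 1/32.
Weighting by the prior gives 2/9 · 1/36 = 1/162, 4/9 · 1/36 = 1/81, 1/3 · 1/32 = 1/96; summing to 25/864.
The posterior is then P(urn A | data) = 16/75, P(urn B | data) = 32/75, P(urn C | data) = 9/25.
Averaging over the posterior, P(orange next | data) = (1/6)(16/75) + (1/2)(32/75) + (1/2)(9/25) = 193/450.

0.4289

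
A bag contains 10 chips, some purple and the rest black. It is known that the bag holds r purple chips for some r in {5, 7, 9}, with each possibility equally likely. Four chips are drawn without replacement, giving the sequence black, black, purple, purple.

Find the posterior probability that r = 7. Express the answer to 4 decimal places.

0.3865

For each hypothesis, P(data | H) works out to: P(data | r = 5) = (5/10)(4/9)(5/8)(4/7) = 0.079365; P(data | r = 7) = (3/10)(2/9)(7/8)(6/7) = 0.05; P(data | r = 9) = (1/10)(0/9) = 0.
Multiplying each by its prior: 1/3 · 0.079365 = 0.026455, 1/3 · 0.05 = 0.016667, 1/3 · 0 = 0; with total 0.043122.
Hence P(r = 7 | data) = (0.016667) / (0.043122) = 0.3865.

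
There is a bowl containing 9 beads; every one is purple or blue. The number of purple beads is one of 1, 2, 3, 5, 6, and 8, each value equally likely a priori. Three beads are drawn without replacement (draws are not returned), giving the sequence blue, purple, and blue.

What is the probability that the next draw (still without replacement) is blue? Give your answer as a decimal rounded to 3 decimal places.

Compute the likelihood of the observed sequence for each case: P(data | r = 1) = (8/9)(1/8)(7/7) = 0.11111; P(data | r = 2) = (7/9)(2/8)(6/7) = 0.16667; P(data | r = 3) = (6/9)(3/8)(5/7) = 0.17857; P(data | r = 5) = (4/9)(5/8)(3/7) = 0.11905; P(data | r = 6) = (3/9)(6/8)(2/7) = 0.071429; P(data | r = 8) = (1/9)(8/8)(0/7) = 0.
The prior-weighted likelihoods are 1/6 · 0.11111 = 0.018519, 1/6 · 0.16667 = 0.027778, 1/6 · 0.17857 = 0.029762, 1/6 · 0.11905 = 0.019841, 1/6 · 0.071429 = 0.011905, 1/6 · 0 = 0; these sum to 0.1078.
Dividing through by the total gives posterior P(r = 1 | data) = 0.17178, P(r = 2 | data) = 0.25767, P(r = 3 | data) = 0.27607, P(r = 5 | data) = 0.18405, P(r = 6 | data) = 0.11043, P(r = 8 | data) = 0.
The predictive probability is P(blue next | data) = (1)(0.17178) + (5/6)(0.25767) + (2/3)(0.27607) + (1/3)(0.18405) + (1/6)(0.11043) = 0.65031.

0.650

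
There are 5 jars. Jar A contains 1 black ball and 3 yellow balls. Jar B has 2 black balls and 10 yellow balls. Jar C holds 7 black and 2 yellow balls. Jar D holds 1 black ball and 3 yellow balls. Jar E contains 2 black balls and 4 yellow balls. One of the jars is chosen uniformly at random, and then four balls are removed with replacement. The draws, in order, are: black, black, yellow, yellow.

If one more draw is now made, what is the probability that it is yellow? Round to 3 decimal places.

0.642

Compute the likelihood of the observed sequence for each case: P(data | jar A) = (1/4)(1/4)(3/4)(3/4) = 0.035156; P(data | jar B) = (2/12)(2/12)(10/12)(10/12) = 0.01929; P(data | jar C) = (7/9)(7/9)(2/9)(2/9) = 0.029873; P(data | jar D) = (1/4)(1/4)(3/4)(3/4) = 0.035156; P(data | jar E) = (2/6)(2/6)(4/6)(4/6) = 0.049383.
Weighting by the prior gives 1/5 · 0.035156 = 0.0070313, 1/5 · 0.01929 = 0.003858, 1/5 · 0.029873 = 0.0059747, 1/5 · 0.035156 = 0.0070313, 1/5 · 0.049383 = 0.0098765; with total 0.033772.
Normalising, the posterior is P(jar A | data) = 0.2082, P(jar B | data) = 0.11424, P(jar C | data) = 0.17691, P(jar D | data) = 0.2082, P(jar E | data) = 0.29245.
So P(yellow next | data) = Σ P(yellow next | H) P(H | data) = (3/4)(0.2082) + (5/6)(0.11424) + (2/9)(0.17691) + (3/4)(0.2082) + (2/3)(0.29245) = 0.64178.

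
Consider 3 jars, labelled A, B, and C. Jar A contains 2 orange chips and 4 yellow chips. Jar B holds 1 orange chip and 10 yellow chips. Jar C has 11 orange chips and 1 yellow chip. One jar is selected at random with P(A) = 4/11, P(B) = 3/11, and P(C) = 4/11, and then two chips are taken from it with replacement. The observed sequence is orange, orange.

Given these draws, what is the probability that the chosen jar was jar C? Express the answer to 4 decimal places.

Under each hypothesis, the probability of the observed sequence is: P(data | jar A) = (2/6)(2/6) = 0.11111; P(data | jar B) = (1/11)(1/11) = 0.0082645; P(data | jar C) = (11/12)(11/12) = 0.84028.
The prior-weighted likelihoods are 4/11 · 0.11111 = 0.040404, 3/11 · 0.0082645 = 0.0022539, 4/11 · 0.84028 = 0.30556; with total 0.34821.
By Bayes' rule, P(jar C | data) = (0.30556) / (0.34821) = 0.87749.

0.8775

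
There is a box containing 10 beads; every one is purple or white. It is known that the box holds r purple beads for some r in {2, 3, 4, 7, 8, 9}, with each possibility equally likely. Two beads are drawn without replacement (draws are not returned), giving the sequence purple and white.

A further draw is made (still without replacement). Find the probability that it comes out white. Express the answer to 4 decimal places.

Under each hypothesis, the probability of the observed sequence is: P(data | r = 2) = (2/10)(8/9) = 8/45; P(data | r = 3) = (3/10)(7/9) = 7/30; P(data | r = 4) = (4/10)(6/9) = 4/15; P(data | r = 7) = (7/10)(3/9) = 7/30; P(data | r = 8) = (8/10)(2/9) = 8/45; P(data | r = 9) = (9/10)(1/9) = 1/10.
The prior-weighted likelihoods are 1/6 · 8/45 = 4/135, 1/6 · 7/30 = 7/180, 1/6 · 4/15 = 2/45, 1/6 · 7/30 = 7/180, 1/6 · 8/45 = 4/135, 1/6 · 1/10 = 1/60; with total 107/540.
The posterior is then P(r = 2 | data) = 16/107, P(r = 3 | data) = 21/107, P(r = 4 | data) = 24/107, P(r = 7 | data) = 21/107, P(r = 8 | data) = 16/107, P(r = 9 | data) = 9/107.
So P(white next | data) = Σ P(white next | H) P(H | data) = (7/8)(16/107) + (3/4)(21/107) + (5/8)(24/107) + (1/4)(21/107) + (1/8)(16/107) + (0)(9/107) = 52/107.

0.4860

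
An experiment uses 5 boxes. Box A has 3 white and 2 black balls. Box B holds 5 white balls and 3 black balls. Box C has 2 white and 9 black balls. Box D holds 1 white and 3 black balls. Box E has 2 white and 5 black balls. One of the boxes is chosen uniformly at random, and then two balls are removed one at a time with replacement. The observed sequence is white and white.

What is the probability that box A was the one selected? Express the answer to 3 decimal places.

0.388

The likelihood of the observed sequence under each hypothesis: P(data | box A) = (3/5)(3/5) = 0.36; P(data | box B) = (5/8)(5/8) = 0.39062; P(data | box C) = (2/11)(2/11) = 0.033058; P(data | box D) = (1/4)(1/4) = 0.0625; P(data | box E) = (2/7)(2/7) = 0.081633.
Multiplying each by its prior: 1/5 · 0.36 = 0.072, 1/5 · 0.39062 = 0.078125, 1/5 · 0.033058 = 0.0066116, 1/5 · 0.0625 = 0.0125, 1/5 · 0.081633 = 0.016327; these sum to 0.18556.
By Bayes' rule, P(box A | data) = (0.072) / (0.18556) = 0.38801.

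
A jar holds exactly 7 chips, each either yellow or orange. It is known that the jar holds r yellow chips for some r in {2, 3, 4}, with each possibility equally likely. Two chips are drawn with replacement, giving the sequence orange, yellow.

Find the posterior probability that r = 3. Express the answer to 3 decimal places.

The likelihood of the observed sequence under each hypothesis: P(data | r = 2) = (5/7)(2/7) = 10/49; P(data | r = 3) = (4/7)(3/7) = 12/49; P(data | r = 4) = (3/7)(4/7) = 12/49.
Multiplying each by its prior: 1/3 · 10/49 = 10/147, 1/3 · 12/49 = 4/49, 1/3 · 12/49 = 4/49; with total 34/147.
Therefore the posterior P(r = 3 | data) = (4/49) / (34/147) = 6/17.

0.353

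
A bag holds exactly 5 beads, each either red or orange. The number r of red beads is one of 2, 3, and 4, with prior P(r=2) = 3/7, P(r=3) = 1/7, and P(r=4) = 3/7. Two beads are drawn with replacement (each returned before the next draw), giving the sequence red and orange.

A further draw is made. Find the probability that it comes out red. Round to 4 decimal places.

Under each hypothesis, the probability of the observed sequence is: P(data | r = 2) = (2/5)(3/5) = 6/25; P(data | r = 3) = (3/5)(2/5) = 6/25; P(data | r = 4) = (4/5)(1/5) = 4/25.
Weighting by the prior gives 3/7 · 6/25 = 18/175, 1/7 · 6/25 = 6/175, 3/7 · 4/25 = 12/175; summing to 36/175.
Dividing through by the total gives posterior P(r = 2 | data) = 1/2, P(r = 3 | data) = 1/6, P(r = 4 | data) = 1/3.
Averaging over the posterior, P(red next | data) = (2/5)(1/2) + (3/5)(1/6) + (4/5)(1/3) = 17/30.

0.5667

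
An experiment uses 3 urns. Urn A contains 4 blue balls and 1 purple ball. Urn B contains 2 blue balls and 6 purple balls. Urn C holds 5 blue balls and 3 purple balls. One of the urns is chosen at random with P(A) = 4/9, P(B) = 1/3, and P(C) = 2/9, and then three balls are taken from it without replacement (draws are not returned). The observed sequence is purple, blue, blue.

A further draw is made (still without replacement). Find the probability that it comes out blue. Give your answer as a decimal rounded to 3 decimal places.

0.802

Under each hypothesis, the probability of the observed sequence is: P(data | urn A) = (1/5)(4/4)(3/3) = 1/5; P(data | urn B) = (6/8)(2/7)(1/6) = 1/28; P(data | urn C) = (3/8)(5/7)(4/6) = 5/28.
Multiplying each by its prior: 4/9 · 1/5 = 4/45, 1/3 · 1/28 = 1/84, 2/9 · 5/28 = 5/126; summing to 59/420.
Dividing through by the total gives posterior P(urn A | data) = 112/177, P(urn B | data) = 5/59, P(urn C | data) = 50/177.
The predictive probability is P(blue next | data) = (1)(112/177) + (0)(5/59) + (3/5)(50/177) = 142/177.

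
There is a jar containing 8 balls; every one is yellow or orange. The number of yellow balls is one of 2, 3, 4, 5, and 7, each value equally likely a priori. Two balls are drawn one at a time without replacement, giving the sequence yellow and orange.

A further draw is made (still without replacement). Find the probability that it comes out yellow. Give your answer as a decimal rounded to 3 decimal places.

Compute the likelihood of the observed sequence for each case: P(data | r = 2) = (2/8)(6/7) = 3/14; P(data | r = 3) = (3/8)(5/7) = 15/56; P(data | r = 4) = (4/8)(4/7) = 2/7; P(data | r = 5) = (5/8)(3/7) = 15/56; P(data | r = 7) = (7/8)(1/7) = 1/8.
Multiplying each by its prior: 1/5 · 3/14 = 3/70, 1/5 · 15/56 = 3/56, 1/5 · 2/7 = 2/35, 1/5 · 15/56 = 3/56, 1/5 · 1/8 = 1/40; these sum to 13/56.
Normalising, the posterior is P(r = 2 | data) = 12/65, P(r = 3 | data) = 3/13, P(r = 4 | data) = 16/65, P(r = 5 | data) = 3/13, P(r = 7 | data) = 7/65.
The predictive probability is P(yellow next | data) = (1/6)(12/65) + (1/3)(3/13) + (1/2)(16/65) + (2/3)(3/13) + (1)(7/65) = 32/65.

0.492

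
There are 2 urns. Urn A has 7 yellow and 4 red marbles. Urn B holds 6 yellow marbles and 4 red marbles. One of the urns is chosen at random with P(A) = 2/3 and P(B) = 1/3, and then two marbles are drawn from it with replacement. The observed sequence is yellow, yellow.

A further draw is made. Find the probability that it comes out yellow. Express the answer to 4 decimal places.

0.6252

The likelihood of the observed sequence under each hypothesis: P(data | urn A) = (7/11)(7/11) = 0.40496; P(data | urn B) = (6/10)(6/10) = 0.36.
Multiplying each by its prior: 2/3 · 0.40496 = 0.26997, 1/3 · 0.36 = 0.12; with total 0.38997.
Dividing through by the total gives posterior P(urn A | data) = 0.69229, P(urn B | data) = 0.30771.
So P(yellow next | data) = Σ P(yellow next | H) P(H | data) = (7/11)(0.69229) + (3/5)(0.30771) = 0.62517.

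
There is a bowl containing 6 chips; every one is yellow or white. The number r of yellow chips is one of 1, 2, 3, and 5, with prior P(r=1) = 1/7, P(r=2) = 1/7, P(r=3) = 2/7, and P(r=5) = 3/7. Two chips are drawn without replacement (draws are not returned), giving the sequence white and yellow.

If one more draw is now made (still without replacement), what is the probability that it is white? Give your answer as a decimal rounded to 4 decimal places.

0.4348

For each hypothesis, P(data | H) works out to: P(data | r = 1) = (5/6)(1/5) = 1/6; P(data | r = 2) = (4/6)(2/5) = 4/15; P(data | r = 3) = (3/6)(3/5) = 3/10; P(data | r = 5) = (1/6)(5/5) = 1/6.
Multiplying each by its prior: 1/7 · 1/6 = 1/42, 1/7 · 4/15 = 4/105, 2/7 · 3/10 = 3/35, 3/7 · 1/6 = 1/14; with total 23/105.
Normalising, the posterior is P(r = 1 | data) = 5/46, P(r = 2 | data) = 4/23, P(r = 3 | data) = 9/23, P(r = 5 | data) = 15/46.
Averaging over the posterior, P(white next | data) = (1)(5/46) + (3/4)(4/23) + (1/2)(9/23) + (0)(15/46) = 10/23.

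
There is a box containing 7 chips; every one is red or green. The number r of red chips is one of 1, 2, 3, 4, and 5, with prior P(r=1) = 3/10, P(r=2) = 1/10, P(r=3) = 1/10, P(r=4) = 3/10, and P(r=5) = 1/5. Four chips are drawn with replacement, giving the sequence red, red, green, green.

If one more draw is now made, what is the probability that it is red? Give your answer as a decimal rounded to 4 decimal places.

0.5035

For each hypothesis, P(data | H) works out to: P(data | r = 1) = (1/7)(1/7)(6/7)(6/7) = 0.014994; P(data | r = 2) = (2/7)(2/7)(5/7)(5/7) = 0.041649; P(data | r = 3) = (3/7)(3/7)(4/7)(4/7) = 0.059975; P(data | r = 4) = (4/7)(4/7)(3/7)(3/7) = 0.059975; P(data | r = 5) = (5/7)(5/7)(2/7)(2/7) = 0.041649.
Multiplying each by its prior: 3/10 · 0.014994 = 0.0044981, 1/10 · 0.041649 = 0.0041649, 1/10 · 0.059975 = 0.0059975, 3/10 · 0.059975 = 0.017993, 1/5 · 0.041649 = 0.0083299; summing to 0.040983.
Dividing through by the total gives posterior P(r = 1 | data) = 0.10976, P(r = 2 | data) = 0.10163, P(r = 3 | data) = 0.14634, P(r = 4 | data) = 0.43902, P(r = 5 | data) = 0.20325.
Averaging over the posterior, P(red next | data) = (1/7)(0.10976) + (2/7)(0.10163) + (3/7)(0.14634) + (4/7)(0.43902) + (5/7)(0.20325) = 0.50348.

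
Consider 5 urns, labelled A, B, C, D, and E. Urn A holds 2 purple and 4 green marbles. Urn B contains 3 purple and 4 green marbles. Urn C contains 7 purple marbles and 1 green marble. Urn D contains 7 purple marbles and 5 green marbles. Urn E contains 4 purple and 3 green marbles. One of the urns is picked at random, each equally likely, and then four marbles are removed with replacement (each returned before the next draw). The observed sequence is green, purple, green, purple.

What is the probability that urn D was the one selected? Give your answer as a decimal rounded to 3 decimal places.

For each hypothesis, P(data | H) works out to: P(data | urn A) = (4/6)(2/6)(4/6)(2/6) = 0.049383; P(data | urn B) = (4/7)(3/7)(4/7)(3/7) = 0.059975; P(data | urn C) = (1/8)(7/8)(1/8)(7/8) = 0.011963; P(data | urn D) = (5/12)(7/12)(5/12)(7/12) = 0.059076; P(data | urn E) = (3/7)(4/7)(3/7)(4/7) = 0.059975.
Multiplying each by its prior: 1/5 · 0.049383 = 0.0098765, 1/5 · 0.059975 = 0.011995, 1/5 · 0.011963 = 0.0023926, 1/5 · 0.059076 = 0.011815, 1/5 · 0.059975 = 0.011995; these sum to 0.048074.
So P(urn D | data) = (0.011815) / (0.048074) = 0.24577.

0.246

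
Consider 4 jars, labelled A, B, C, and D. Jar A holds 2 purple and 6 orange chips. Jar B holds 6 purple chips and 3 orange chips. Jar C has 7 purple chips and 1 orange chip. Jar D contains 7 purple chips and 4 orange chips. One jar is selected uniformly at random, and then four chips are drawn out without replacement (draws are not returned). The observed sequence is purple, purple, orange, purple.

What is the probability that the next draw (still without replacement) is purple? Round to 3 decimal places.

0.734

Under each hypothesis, the probability of the observed sequence is: P(data | jar A) = (2/8)(1/7)(6/6)(0/5) = 0; P(data | jar B) = (6/9)(5/8)(3/7)(4/6) = 0.11905; P(data | jar C) = (7/8)(6/7)(1/6)(5/5) = 0.125; P(data | jar D) = (7/11)(6/10)(4/9)(5/8) = 0.10606.
Multiplying each by its prior: 1/4 · 0 = 0, 1/4 · 0.11905 = 0.029762, 1/4 · 0.125 = 0.03125, 1/4 · 0.10606 = 0.026515; summing to 0.087527.
The posterior is then P(jar A | data) = 0, P(jar B | data) = 0.34003, P(jar C | data) = 0.35703, P(jar D | data) = 0.30294.
So P(purple next | data) = Σ P(purple next | H) P(H | data) = (3/5)(0.34003) + (1)(0.35703) + (4/7)(0.30294) = 0.73416.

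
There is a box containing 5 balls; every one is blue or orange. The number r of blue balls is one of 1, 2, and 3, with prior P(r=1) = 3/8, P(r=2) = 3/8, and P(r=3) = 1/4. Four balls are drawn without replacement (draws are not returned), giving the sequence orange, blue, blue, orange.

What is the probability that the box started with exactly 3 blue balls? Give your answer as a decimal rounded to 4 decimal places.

0.4000

Compute the likelihood of the observed sequence for each case: P(data | r = 1) = (4/5)(1/4)(0/3) = 0; P(data | r = 2) = (3/5)(2/4)(1/3)(2/2) = 1/10; P(data | r = 3) = (2/5)(3/4)(2/3)(1/2) = 1/10.
Weighting by the prior gives 3/8 · 0 = 0, 3/8 · 1/10 = 3/80, 1/4 · 1/10 = 1/40; these sum to 1/16.
Therefore the posterior P(r = 3 | data) = (1/40) / (1/16) = 2/5.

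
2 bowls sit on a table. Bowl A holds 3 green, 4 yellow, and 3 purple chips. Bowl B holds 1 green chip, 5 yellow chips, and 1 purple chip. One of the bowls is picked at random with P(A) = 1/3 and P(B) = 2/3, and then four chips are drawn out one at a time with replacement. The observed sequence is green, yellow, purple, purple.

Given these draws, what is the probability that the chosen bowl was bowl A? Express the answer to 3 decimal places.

0.722

Compute the likelihood of the observed sequence for each case: P(data | bowl A) = (3/10)(4/10)(3/10)(3/10) = 0.0108; P(data | bowl B) = (1/7)(5/7)(1/7)(1/7) = 0.0020825.
Weighting by the prior gives 1/3 · 0.0108 = 0.0036, 2/3 · 0.0020825 = 0.0013883; summing to 0.0049883.
Hence P(bowl A | data) = (0.0036) / (0.0049883) = 0.72169.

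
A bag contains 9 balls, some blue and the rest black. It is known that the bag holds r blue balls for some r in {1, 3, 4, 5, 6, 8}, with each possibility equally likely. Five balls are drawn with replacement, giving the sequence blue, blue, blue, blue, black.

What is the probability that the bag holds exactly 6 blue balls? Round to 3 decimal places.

The likelihood of the observed sequence under each hypothesis: P(data | r = 1) = (1/9)(1/9)(1/9)(1/9)(8/9) = 0.00013548; P(data | r = 3) = (3/9)(3/9)(3/9)(3/9)(6/9) = 0.0082305; P(data | r = 4) = (4/9)(4/9)(4/9)(4/9)(5/9) = 0.021677; P(data | r = 5) = (5/9)(5/9)(5/9)(5/9)(4/9) = 0.042338; P(data | r = 6) = (6/9)(6/9)(6/9)(6/9)(3/9) = 0.065844; P(data | r = 8) = (8/9)(8/9)(8/9)(8/9)(1/9) = 0.069366.
Weighting by the prior gives 1/6 · 0.00013548 = 2.258e-05, 1/6 · 0.0082305 = 0.0013717, 1/6 · 0.021677 = 0.0036128, 1/6 · 0.042338 = 0.0070563, 1/6 · 0.065844 = 0.010974, 1/6 · 0.069366 = 0.011561; with total 0.034598.
Hence P(r = 6 | data) = (0.010974) / (0.034598) = 0.31718.

0.317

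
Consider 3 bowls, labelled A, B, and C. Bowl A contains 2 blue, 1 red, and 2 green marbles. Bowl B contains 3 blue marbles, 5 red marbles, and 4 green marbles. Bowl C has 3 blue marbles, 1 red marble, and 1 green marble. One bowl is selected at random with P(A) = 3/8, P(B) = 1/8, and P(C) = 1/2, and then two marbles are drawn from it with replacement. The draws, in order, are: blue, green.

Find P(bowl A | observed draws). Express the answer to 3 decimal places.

Under each hypothesis, the probability of the observed sequence is: P(data | bowl A) = (2/5)(2/5) = 0.16; P(data | bowl B) = (3/12)(4/12) = 0.083333; P(data | bowl C) = (3/5)(1/5) = 0.12.
The prior-weighted likelihoods are 3/8 · 0.16 = 0.06, 1/8 · 0.083333 = 0.010417, 1/2 · 0.12 = 0.06; these sum to 0.13042.
Hence P(bowl A | data) = (0.06) / (0.13042) = 0.46006.

0.460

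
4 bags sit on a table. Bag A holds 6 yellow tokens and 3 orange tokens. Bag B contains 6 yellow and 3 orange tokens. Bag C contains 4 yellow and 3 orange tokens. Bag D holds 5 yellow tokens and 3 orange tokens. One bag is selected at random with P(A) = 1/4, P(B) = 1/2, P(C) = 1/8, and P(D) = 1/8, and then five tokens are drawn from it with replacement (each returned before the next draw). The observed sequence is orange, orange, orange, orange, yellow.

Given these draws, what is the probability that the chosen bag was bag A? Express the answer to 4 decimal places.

0.2032

Under each hypothesis, the probability of the observed sequence is: P(data | bag A) = (3/9)(3/9)(3/9)(3/9)(6/9) = 0.0082305; P(data | bag B) = (3/9)(3/9)(3/9)(3/9)(6/9) = 0.0082305; P(data | bag C) = (3/7)(3/7)(3/7)(3/7)(4/7) = 0.019278; P(data | bag D) = (3/8)(3/8)(3/8)(3/8)(5/8) = 0.01236.
Multiplying each by its prior: 1/4 · 0.0082305 = 0.0020576, 1/2 · 0.0082305 = 0.0041152, 1/8 · 0.019278 = 0.0024097, 1/8 · 0.01236 = 0.001545; summing to 0.010128.
Therefore the posterior P(bag A | data) = (0.0020576) / (0.010128) = 0.20317.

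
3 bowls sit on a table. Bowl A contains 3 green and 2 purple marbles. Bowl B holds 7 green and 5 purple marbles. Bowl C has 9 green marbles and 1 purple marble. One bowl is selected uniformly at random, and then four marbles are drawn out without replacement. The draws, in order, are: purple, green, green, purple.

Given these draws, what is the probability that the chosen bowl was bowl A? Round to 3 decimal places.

0.586

The likelihood of the observed sequence under each hypothesis: P(data | bowl A) = (2/5)(3/4)(2/3)(1/2) = 0.1; P(data | bowl B) = (5/12)(7/11)(6/10)(4/9) = 0.070707; P(data | bowl C) = (1/10)(9/9)(8/8)(0/7) = 0.
The prior-weighted likelihoods are 1/3 · 0.1 = 0.033333, 1/3 · 0.070707 = 0.023569, 1/3 · 0 = 0; summing to 0.056902.
So P(bowl A | data) = (0.033333) / (0.056902) = 0.5858.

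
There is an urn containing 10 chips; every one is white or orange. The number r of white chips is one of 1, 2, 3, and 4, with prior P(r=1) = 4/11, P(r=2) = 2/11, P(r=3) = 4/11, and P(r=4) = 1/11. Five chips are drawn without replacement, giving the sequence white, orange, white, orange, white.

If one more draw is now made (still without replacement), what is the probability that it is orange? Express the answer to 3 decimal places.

0.917

Under each hypothesis, the probability of the observed sequence is: P(data | r = 1) = (1/10)(9/9)(0/8) = 0; P(data | r = 2) = (2/10)(8/9)(1/8)(7/7)(0/6) = 0; P(data | r = 3) = (3/10)(7/9)(2/8)(6/7)(1/6) = 1/120; P(data | r = 4) = (4/10)(6/9)(3/8)(5/7)(2/6) = 1/42.
Multiplying each by its prior: 4/11 · 0 = 0, 2/11 · 0 = 0, 4/11 · 1/120 = 1/330, 1/11 · 1/42 = 1/462; summing to 2/385.
Normalising, the posterior is P(r = 1 | data) = 0, P(r = 2 | data) = 0, P(r = 3 | data) = 7/12, P(r = 4 | data) = 5/12.
So P(orange next | data) = Σ P(orange next | H) P(H | data) = (1)(7/12) + (4/5)(5/12) = 11/12.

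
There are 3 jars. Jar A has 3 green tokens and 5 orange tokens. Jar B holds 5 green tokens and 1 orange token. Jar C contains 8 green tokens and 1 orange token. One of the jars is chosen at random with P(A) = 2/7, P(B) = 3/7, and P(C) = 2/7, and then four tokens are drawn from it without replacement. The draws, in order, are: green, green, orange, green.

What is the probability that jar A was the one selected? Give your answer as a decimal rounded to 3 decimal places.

0.047

The likelihood of the observed sequence under each hypothesis: P(data | jar A) = (3/8)(2/7)(5/6)(1/5) = 0.017857; P(data | jar B) = (5/6)(4/5)(1/4)(3/3) = 0.16667; P(data | jar C) = (8/9)(7/8)(1/7)(6/6) = 0.11111.
Multiplying each by its prior: 2/7 · 0.017857 = 0.005102, 3/7 · 0.16667 = 0.071429, 2/7 · 0.11111 = 0.031746; summing to 0.10828.
Hence P(jar A | data) = (0.005102) / (0.10828) = 0.04712.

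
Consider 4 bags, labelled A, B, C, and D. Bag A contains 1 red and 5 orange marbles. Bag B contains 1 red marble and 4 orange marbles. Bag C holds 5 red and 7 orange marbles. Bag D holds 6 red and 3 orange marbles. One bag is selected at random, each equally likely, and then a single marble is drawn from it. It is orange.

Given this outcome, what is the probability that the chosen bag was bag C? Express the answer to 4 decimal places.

The likelihood of this draw under each hypothesis: P(data | bag A) = (5/6) = 5/6; P(data | bag B) = (4/5) = 4/5; P(data | bag C) = (7/12) = 7/12; P(data | bag D) = (3/9) = 1/3.
Multiplying each by its prior: 1/4 · 5/6 = 5/24, 1/4 · 4/5 = 1/5, 1/4 · 7/12 = 7/48, 1/4 · 1/3 = 1/12; with total 51/80.
Therefore the posterior P(bag C | data) = (7/48) / (51/80) = 35/153.

0.2288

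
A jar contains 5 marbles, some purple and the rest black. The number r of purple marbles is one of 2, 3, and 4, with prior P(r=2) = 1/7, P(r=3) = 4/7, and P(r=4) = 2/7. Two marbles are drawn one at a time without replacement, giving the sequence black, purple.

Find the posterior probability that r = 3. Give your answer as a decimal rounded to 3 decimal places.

0.632

For each hypothesis, P(data | H) works out to: P(data | r = 2) = (3/5)(2/4) = 3/10; P(data | r = 3) = (2/5)(3/4) = 3/10; P(data | r = 4) = (1/5)(4/4) = 1/5.
The prior-weighted likelihoods are 1/7 · 3/10 = 3/70, 4/7 · 3/10 = 6/35, 2/7 · 1/5 = 2/35; these sum to 19/70.
Hence P(r = 3 | data) = (6/35) / (19/70) = 12/19.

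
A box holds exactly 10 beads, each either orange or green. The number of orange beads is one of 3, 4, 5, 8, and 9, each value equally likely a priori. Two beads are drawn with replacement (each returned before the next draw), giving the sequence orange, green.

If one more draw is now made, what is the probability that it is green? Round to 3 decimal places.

0.481

Under each hypothesis, the probability of the observed sequence is: P(data | r = 3) = (3/10)(7/10) = 21/100; P(data | r = 4) = (4/10)(6/10) = 6/25; P(data | r = 5) = (5/10)(5/10) = 1/4; P(data | r = 8) = (8/10)(2/10) = 4/25; P(data | r = 9) = (9/10)(1/10) = 9/100.
Weighting by the prior gives 1/5 · 21/100 = 21/500, 1/5 · 6/25 = 6/125, 1/5 · 1/4 = 1/20, 1/5 · 4/25 = 4/125, 1/5 · 9/100 = 9/500; with total 19/100.
Dividing through by the total gives posterior P(r = 3 | data) = 21/95, P(r = 4 | data) = 24/95, P(r = 5 | data) = 5/19, P(r = 8 | data) = 16/95, P(r = 9 | data) = 9/95.
So P(green next | data) = Σ P(green next | H) P(H | data) = (7/10)(21/95) + (3/5)(24/95) + (1/2)(5/19) + (1/5)(16/95) + (1/10)(9/95) = 457/950.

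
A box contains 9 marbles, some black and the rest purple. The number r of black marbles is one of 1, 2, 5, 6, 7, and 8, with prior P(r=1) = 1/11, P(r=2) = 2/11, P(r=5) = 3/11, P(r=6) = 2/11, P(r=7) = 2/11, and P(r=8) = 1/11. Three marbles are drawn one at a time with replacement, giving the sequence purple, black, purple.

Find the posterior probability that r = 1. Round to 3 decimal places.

The likelihood of the observed sequence under each hypothesis: P(data | r = 1) = (8/9)(1/9)(8/9) = 0.087791; P(data | r = 2) = (7/9)(2/9)(7/9) = 0.13443; P(data | r = 5) = (4/9)(5/9)(4/9) = 0.10974; P(data | r = 6) = (3/9)(6/9)(3/9) = 0.074074; P(data | r = 7) = (2/9)(7/9)(2/9) = 0.038409; P(data | r = 8) = (1/9)(8/9)(1/9) = 0.010974.
The prior-weighted likelihoods are 1/11 · 0.087791 = 0.007981, 2/11 · 0.13443 = 0.024442, 3/11 · 0.10974 = 0.029929, 2/11 · 0.074074 = 0.013468, 2/11 · 0.038409 = 0.0069834, 1/11 · 0.010974 = 0.00099763; these sum to 0.083801.
Therefore the posterior P(r = 1 | data) = (0.007981) / (0.083801) = 0.095238.

0.095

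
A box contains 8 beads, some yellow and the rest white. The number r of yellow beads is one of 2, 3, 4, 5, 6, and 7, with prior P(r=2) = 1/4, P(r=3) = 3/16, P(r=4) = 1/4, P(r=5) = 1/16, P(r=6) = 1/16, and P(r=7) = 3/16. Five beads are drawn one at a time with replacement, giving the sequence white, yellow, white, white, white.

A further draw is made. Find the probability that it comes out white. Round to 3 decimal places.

0.656

The likelihood of the observed sequence under each hypothesis: P(data | r = 2) = (6/8)(2/8)(6/8)(6/8)(6/8) = 0.079102; P(data | r = 3) = (5/8)(3/8)(5/8)(5/8)(5/8) = 0.05722; P(data | r = 4) = (4/8)(4/8)(4/8)(4/8)(4/8) = 0.03125; P(data | r = 5) = (3/8)(5/8)(3/8)(3/8)(3/8) = 0.01236; P(data | r = 6) = (2/8)(6/8)(2/8)(2/8)(2/8) = 0.0029297; P(data | r = 7) = (1/8)(7/8)(1/8)(1/8)(1/8) = 0.00021362.
The prior-weighted likelihoods are 1/4 · 0.079102 = 0.019775, 3/16 · 0.05722 = 0.010729, 1/4 · 0.03125 = 0.0078125, 1/16 · 0.01236 = 0.00077248, 1/16 · 0.0029297 = 0.00018311, 3/16 · 0.00021362 = 4.0054e-05; summing to 0.039312.
Dividing through by the total gives posterior P(r = 2 | data) = 0.50303, P(r = 3 | data) = 0.27291, P(r = 4 | data) = 0.19873, P(r = 5 | data) = 0.01965, P(r = 6 | data) = 0.0046577, P(r = 7 | data) = 0.0010189.
The predictive probability is P(white next | data) = (3/4)(0.50303) + (5/8)(0.27291) + (1/2)(0.19873) + (3/8)(0.01965) + (1/4)(0.0046577) + (1/8)(0.0010189) = 0.65587.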